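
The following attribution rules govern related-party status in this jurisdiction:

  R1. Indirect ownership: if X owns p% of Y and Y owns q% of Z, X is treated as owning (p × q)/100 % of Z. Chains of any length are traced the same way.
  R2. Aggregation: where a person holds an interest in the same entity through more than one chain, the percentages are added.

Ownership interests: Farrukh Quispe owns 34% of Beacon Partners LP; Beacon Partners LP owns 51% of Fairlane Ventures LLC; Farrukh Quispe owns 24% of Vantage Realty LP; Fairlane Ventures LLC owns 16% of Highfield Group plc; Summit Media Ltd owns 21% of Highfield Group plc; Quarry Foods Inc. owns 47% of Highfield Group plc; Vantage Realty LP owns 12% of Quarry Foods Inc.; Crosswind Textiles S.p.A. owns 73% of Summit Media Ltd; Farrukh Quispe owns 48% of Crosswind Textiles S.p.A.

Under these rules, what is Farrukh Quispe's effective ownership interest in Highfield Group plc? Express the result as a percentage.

11.4864%

Chain via Crosswind Textiles S.p.A. → Summit Media Ltd (R1): 48% × 73% × 21% = 7.3584% of Highfield Group plc.
Chain via Beacon Partners LP → Fairlane Ventures LLC (R1): 34% × 51% × 16% = 2.7744% of Highfield Group plc.
Chain via Vantage Realty LP → Quarry Foods Inc. (R1): 24% × 12% × 47% = 1.3536% of Highfield Group plc.
Aggregating (R2): 7.3584% + 2.7744% + 1.3536% = 11.4864%.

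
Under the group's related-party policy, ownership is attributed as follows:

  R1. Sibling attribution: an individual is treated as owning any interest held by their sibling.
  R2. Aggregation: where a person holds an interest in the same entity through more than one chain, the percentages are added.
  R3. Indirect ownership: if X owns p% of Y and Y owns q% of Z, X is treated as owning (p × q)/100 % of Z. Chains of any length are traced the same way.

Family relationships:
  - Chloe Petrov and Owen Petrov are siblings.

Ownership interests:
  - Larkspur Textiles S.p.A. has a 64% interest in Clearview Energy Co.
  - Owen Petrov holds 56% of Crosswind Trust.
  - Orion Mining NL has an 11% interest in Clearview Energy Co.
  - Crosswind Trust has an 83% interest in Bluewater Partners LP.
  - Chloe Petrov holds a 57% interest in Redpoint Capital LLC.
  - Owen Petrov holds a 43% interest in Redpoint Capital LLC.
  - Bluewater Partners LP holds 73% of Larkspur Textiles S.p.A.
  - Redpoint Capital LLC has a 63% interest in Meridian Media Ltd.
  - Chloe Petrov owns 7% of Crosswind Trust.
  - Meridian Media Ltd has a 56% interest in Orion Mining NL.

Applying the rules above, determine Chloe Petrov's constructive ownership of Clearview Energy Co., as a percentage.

28.310688%

By sibling attribution (R1), Chloe Petrov is treated as also owning Owen Petrov's interest in Crosswind Trust, giving 7% + 56% = 63%.
By sibling attribution (R1), Chloe Petrov is treated as also owning Owen Petrov's interest in Redpoint Capital LLC, giving 57% + 43% = 100%.
Chain via Crosswind Trust → Bluewater Partners LP → Larkspur Textiles S.p.A. (R3): 63% × 83% × 73% × 64% = 24.429888% of Clearview Energy Co.
Chain via Redpoint Capital LLC → Meridian Media Ltd → Orion Mining NL (R3): 100% × 63% × 56% × 11% = 3.8808% of Clearview Energy Co.
Aggregating (R2): 24.429888% + 3.8808% = 28.310688%.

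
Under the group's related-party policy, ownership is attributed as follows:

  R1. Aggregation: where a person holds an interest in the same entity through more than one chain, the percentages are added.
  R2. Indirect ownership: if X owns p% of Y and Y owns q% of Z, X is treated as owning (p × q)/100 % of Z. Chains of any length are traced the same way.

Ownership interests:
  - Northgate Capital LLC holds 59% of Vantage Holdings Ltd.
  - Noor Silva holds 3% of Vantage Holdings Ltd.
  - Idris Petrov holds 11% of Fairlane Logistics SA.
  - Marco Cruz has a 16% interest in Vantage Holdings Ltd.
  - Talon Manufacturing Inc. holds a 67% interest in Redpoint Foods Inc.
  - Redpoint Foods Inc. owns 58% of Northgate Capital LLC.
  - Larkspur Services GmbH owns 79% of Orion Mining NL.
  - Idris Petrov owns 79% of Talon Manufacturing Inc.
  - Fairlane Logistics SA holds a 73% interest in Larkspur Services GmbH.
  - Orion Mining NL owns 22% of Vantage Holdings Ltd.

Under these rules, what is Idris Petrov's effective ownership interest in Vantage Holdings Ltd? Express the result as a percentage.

Chain via Fairlane Logistics SA → Larkspur Services GmbH → Orion Mining NL (R2): 11% × 73% × 79% × 22% = 1.395614% of Vantage Holdings Ltd.
Chain via Talon Manufacturing Inc. → Redpoint Foods Inc. → Northgate Capital LLC (R2): 79% × 67% × 58% × 59% = 18.112646% of Vantage Holdings Ltd.
Aggregating (R1): 1.395614% + 18.112646% = 19.50826%.

19.50826%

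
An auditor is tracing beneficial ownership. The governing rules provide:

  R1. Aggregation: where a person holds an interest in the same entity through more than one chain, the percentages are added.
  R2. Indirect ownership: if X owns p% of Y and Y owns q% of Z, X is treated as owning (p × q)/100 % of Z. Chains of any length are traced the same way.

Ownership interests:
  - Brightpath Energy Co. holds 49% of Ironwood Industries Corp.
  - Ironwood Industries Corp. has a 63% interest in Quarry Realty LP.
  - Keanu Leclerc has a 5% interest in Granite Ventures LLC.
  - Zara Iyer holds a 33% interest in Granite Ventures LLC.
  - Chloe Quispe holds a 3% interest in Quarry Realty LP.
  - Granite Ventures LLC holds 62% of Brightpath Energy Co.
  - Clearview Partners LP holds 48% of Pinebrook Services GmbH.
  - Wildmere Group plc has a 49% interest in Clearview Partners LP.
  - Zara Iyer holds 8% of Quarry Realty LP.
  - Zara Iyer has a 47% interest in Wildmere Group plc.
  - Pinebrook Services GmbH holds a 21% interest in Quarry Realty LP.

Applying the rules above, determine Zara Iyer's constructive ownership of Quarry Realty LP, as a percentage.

Chain via Granite Ventures LLC → Brightpath Energy Co. → Ironwood Industries Corp. (R2): 33% × 62% × 49% × 63% = 6.316002% of Quarry Realty LP.
Chain via Wildmere Group plc → Clearview Partners LP → Pinebrook Services GmbH (R2): 47% × 49% × 48% × 21% = 2.321424% of Quarry Realty LP.
Direct interest in Quarry Realty LP: 8%.
Aggregating (R1): 6.316002% + 2.321424% + 8% = 16.637426%.

16.637426%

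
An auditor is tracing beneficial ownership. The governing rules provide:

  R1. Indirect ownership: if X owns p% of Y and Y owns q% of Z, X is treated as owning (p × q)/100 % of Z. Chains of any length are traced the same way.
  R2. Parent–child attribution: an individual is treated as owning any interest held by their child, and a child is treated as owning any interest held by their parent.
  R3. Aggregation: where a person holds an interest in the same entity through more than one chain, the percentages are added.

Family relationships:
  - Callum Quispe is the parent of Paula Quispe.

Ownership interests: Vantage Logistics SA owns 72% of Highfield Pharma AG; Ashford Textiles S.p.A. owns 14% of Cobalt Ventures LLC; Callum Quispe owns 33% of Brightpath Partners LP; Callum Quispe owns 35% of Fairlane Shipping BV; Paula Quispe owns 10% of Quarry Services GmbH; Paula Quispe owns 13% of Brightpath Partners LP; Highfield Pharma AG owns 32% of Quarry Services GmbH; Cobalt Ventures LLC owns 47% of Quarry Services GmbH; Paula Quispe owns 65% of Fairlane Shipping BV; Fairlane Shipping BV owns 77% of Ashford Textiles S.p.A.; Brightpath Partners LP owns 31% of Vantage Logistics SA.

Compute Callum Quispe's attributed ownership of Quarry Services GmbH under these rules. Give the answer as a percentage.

18.352104%

By parent–child attribution (R2), Callum Quispe is treated as also owning Paula Quispe's interest in Brightpath Partners LP, giving 33% + 13% = 46%.
By parent–child attribution (R2), Callum Quispe is treated as also owning Paula Quispe's interest in Fairlane Shipping BV, giving 35% + 65% = 100%.
By parent–child attribution (R2), Callum Quispe is treated as owning Paula Quispe's 10% interest in Quarry Services GmbH.
Chain via Brightpath Partners LP → Vantage Logistics SA → Highfield Pharma AG (R1): 46% × 31% × 72% × 32% = 3.285504% of Quarry Services GmbH.
Chain via Fairlane Shipping BV → Ashford Textiles S.p.A. → Cobalt Ventures LLC (R1): 100% × 77% × 14% × 47% = 5.0666% of Quarry Services GmbH.
Direct interest in Quarry Services GmbH: 10%.
Aggregating (R3): 3.285504% + 5.0666% + 10% = 18.352104%.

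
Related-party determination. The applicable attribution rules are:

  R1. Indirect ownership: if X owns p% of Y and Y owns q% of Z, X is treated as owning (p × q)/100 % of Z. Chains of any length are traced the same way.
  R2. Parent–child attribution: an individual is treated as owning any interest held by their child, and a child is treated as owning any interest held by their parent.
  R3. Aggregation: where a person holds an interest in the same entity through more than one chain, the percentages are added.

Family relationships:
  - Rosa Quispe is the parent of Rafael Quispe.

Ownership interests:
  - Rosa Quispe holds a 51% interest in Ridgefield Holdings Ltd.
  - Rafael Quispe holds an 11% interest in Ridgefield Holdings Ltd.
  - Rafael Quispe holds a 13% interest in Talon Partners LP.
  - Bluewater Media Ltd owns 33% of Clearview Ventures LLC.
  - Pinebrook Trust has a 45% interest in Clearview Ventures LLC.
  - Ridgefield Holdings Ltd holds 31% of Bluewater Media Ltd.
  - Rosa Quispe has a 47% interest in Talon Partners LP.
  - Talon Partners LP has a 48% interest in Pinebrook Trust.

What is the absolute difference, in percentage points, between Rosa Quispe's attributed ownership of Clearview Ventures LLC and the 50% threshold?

30.6974

By parent–child attribution (R2), Rosa Quispe is treated as also owning Rafael Quispe's interest in Ridgefield Holdings Ltd, giving 51% + 11% = 62%.
By parent–child attribution (R2), Rosa Quispe is treated as also owning Rafael Quispe's interest in Talon Partners LP, giving 47% + 13% = 60%.
Chain via Ridgefield Holdings Ltd → Bluewater Media Ltd (R1): 62% × 31% × 33% = 6.3426% of Clearview Ventures LLC.
Chain via Talon Partners LP → Pinebrook Trust (R1): 60% × 48% × 45% = 12.96% of Clearview Ventures LLC.
Aggregating (R3): 6.3426% + 12.96% = 19.3026%.
19.3026% falls short of the 50% threshold by 30.6974 percentage points.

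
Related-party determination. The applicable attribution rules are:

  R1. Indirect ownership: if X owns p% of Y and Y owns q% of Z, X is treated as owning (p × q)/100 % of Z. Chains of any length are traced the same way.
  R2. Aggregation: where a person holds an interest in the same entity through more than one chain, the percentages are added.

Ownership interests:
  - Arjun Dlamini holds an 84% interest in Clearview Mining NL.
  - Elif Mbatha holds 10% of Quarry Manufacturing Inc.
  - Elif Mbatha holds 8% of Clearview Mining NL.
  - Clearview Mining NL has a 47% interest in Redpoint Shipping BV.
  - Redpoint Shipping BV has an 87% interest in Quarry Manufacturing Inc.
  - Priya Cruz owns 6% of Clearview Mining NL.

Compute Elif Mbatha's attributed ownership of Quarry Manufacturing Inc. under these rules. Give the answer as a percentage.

13.2712%

Chain via Clearview Mining NL → Redpoint Shipping BV (R1): 8% × 47% × 87% = 3.2712% of Quarry Manufacturing Inc.
Direct interest in Quarry Manufacturing Inc: 10%.
Aggregating (R2): 3.2712% + 10% = 13.2712%.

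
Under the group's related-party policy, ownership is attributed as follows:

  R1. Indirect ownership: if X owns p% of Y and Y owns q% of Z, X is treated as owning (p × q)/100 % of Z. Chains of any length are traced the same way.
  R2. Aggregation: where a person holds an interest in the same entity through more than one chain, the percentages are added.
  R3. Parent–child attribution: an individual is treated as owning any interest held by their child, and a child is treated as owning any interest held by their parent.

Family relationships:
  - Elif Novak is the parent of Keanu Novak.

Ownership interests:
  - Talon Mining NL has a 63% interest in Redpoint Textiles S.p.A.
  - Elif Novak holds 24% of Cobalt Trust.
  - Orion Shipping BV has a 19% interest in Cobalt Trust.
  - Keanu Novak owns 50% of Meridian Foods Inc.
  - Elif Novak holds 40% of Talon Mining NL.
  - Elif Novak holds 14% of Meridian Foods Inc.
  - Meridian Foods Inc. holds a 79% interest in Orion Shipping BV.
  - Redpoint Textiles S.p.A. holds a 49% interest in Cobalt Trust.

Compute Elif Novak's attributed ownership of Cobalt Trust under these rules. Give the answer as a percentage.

45.9544%

By parent–child attribution (R3), Elif Novak is treated as also owning Keanu Novak's interest in Meridian Foods Inc, giving 14% + 50% = 64%.
Chain via Talon Mining NL → Redpoint Textiles S.p.A. (R1): 40% × 63% × 49% = 12.348% of Cobalt Trust.
Chain via Meridian Foods Inc. → Orion Shipping BV (R1): 64% × 79% × 19% = 9.6064% of Cobalt Trust.
Direct interest in Cobalt Trust: 24%.
Aggregating (R2): 12.348% + 9.6064% + 24% = 45.9544%.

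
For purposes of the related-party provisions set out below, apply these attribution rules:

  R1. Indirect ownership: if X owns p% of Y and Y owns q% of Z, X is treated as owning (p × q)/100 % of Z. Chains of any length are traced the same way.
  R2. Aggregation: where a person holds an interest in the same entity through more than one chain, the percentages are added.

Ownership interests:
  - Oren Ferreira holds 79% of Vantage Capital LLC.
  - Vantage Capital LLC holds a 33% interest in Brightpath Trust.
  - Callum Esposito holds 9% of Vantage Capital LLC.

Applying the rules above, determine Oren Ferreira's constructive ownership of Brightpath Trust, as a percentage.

26.07%

Chain via Vantage Capital LLC (R1): 79% × 33% = 26.07% of Brightpath Trust.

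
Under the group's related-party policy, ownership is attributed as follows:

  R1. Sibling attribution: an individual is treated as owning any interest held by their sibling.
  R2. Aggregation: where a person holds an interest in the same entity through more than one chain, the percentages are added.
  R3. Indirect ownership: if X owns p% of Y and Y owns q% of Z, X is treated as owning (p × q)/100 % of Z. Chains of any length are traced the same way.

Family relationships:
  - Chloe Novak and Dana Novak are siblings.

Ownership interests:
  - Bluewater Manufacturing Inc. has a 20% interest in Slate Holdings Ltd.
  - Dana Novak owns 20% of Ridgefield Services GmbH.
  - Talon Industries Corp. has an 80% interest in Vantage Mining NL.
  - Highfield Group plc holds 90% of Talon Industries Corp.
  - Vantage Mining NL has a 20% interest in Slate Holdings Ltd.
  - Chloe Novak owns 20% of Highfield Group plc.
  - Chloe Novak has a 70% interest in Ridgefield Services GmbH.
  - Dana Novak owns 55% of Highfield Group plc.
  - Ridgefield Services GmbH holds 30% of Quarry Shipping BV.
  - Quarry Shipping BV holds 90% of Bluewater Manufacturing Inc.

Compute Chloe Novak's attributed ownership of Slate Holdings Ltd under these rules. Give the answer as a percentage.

By sibling attribution (R1), Chloe Novak is treated as also owning Dana Novak's interest in Highfield Group plc, giving 20% + 55% = 75%.
By sibling attribution (R1), Chloe Novak is treated as also owning Dana Novak's interest in Ridgefield Services GmbH, giving 70% + 20% = 90%.
Chain via Highfield Group plc → Talon Industries Corp. → Vantage Mining NL (R3): 75% × 90% × 80% × 20% = 10.8% of Slate Holdings Ltd.
Chain via Ridgefield Services GmbH → Quarry Shipping BV → Bluewater Manufacturing Inc. (R3): 90% × 30% × 90% × 20% = 4.86% of Slate Holdings Ltd.
Aggregating (R2): 10.8% + 4.86% = 15.66%.

15.66%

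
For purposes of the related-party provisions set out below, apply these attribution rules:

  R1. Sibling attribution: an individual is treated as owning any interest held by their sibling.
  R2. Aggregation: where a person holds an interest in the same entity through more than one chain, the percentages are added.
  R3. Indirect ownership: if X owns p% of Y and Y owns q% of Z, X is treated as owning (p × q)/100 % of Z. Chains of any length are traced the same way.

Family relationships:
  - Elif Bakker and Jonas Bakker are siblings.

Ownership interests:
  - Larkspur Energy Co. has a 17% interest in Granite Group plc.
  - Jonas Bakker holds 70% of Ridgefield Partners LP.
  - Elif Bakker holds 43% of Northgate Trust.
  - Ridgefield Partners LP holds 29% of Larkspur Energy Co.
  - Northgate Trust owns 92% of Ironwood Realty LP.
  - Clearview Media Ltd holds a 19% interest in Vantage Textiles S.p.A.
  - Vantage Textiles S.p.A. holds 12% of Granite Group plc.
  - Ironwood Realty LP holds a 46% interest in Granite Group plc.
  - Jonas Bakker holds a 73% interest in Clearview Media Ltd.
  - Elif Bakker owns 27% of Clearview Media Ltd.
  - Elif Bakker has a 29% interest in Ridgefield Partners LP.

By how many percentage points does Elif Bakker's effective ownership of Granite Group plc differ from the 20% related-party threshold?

By sibling attribution (R1), Elif Bakker is treated as also owning Jonas Bakker's interest in Clearview Media Ltd, giving 27% + 73% = 100%.
By sibling attribution (R1), Elif Bakker is treated as also owning Jonas Bakker's interest in Ridgefield Partners LP, giving 29% + 70% = 99%.
Chain via Clearview Media Ltd → Vantage Textiles S.p.A. (R3): 100% × 19% × 12% = 2.28% of Granite Group plc.
Chain via Ridgefield Partners LP → Larkspur Energy Co. (R3): 99% × 29% × 17% = 4.8807% of Granite Group plc.
Chain via Northgate Trust → Ironwood Realty LP (R3): 43% × 92% × 46% = 18.1976% of Granite Group plc.
Aggregating (R2): 2.28% + 4.8807% + 18.1976% = 25.3583%.
25.3583% exceeds the 20% threshold by 5.3583 percentage points.

5.3583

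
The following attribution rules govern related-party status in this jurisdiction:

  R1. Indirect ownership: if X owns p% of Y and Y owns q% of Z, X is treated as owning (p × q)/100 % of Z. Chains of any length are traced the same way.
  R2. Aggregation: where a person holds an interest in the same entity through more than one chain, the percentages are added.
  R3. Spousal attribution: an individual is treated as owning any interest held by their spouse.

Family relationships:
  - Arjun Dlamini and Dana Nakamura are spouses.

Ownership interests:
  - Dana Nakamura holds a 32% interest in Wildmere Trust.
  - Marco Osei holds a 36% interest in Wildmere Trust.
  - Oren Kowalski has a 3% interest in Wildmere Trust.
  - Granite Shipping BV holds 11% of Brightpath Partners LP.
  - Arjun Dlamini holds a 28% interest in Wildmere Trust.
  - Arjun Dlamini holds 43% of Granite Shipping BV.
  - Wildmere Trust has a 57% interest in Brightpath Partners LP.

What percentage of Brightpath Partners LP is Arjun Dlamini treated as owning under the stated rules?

By spousal attribution (R3), Arjun Dlamini is treated as also owning Dana Nakamura's interest in Wildmere Trust, giving 28% + 32% = 60%.
Chain via Granite Shipping BV (R1): 43% × 11% = 4.73% of Brightpath Partners LP.
Chain via Wildmere Trust (R1): 60% × 57% = 34.2% of Brightpath Partners LP.
Aggregating (R2): 4.73% + 34.2% = 38.93%.

38.93%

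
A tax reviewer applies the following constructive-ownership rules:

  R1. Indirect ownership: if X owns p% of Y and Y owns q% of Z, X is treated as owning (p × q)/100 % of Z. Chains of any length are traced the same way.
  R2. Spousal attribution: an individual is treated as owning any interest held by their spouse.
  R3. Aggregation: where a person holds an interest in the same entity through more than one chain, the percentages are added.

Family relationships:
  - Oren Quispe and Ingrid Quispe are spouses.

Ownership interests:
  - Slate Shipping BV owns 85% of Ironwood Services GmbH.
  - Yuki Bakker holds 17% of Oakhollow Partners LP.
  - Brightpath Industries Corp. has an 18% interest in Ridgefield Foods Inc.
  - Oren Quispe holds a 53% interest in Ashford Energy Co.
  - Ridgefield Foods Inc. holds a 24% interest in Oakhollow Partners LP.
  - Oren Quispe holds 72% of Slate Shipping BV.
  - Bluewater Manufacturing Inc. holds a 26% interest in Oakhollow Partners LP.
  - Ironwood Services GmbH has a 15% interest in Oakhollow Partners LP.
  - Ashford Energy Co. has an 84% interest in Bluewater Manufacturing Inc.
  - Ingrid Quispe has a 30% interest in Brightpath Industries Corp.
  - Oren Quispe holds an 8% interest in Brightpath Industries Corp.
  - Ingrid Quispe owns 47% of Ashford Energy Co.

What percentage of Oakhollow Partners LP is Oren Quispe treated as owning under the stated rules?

32.6616%

By spousal attribution (R2), Oren Quispe is treated as also owning Ingrid Quispe's interest in Ashford Energy Co, giving 53% + 47% = 100%.
By spousal attribution (R2), Oren Quispe is treated as also owning Ingrid Quispe's interest in Brightpath Industries Corp, giving 8% + 30% = 38%.
Chain via Ashford Energy Co. → Bluewater Manufacturing Inc. (R1): 100% × 84% × 26% = 21.84% of Oakhollow Partners LP.
Chain via Brightpath Industries Corp. → Ridgefield Foods Inc. (R1): 38% × 18% × 24% = 1.6416% of Oakhollow Partners LP.
Chain via Slate Shipping BV → Ironwood Services GmbH (R1): 72% × 85% × 15% = 9.18% of Oakhollow Partners LP.
Aggregating (R3): 21.84% + 1.6416% + 9.18% = 32.6616%.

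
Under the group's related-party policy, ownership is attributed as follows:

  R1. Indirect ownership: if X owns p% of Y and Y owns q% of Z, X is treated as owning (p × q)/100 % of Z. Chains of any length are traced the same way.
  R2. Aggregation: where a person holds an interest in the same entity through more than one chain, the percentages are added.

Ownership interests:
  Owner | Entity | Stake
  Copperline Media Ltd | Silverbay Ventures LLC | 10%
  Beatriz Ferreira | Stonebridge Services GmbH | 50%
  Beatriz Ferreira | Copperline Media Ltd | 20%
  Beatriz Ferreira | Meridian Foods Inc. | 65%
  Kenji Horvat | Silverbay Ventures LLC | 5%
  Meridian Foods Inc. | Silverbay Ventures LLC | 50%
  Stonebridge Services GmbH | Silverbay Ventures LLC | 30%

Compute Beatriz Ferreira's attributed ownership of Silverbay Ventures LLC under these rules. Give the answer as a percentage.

Chain via Meridian Foods Inc. (R1): 65% × 50% = 32.5% of Silverbay Ventures LLC.
Chain via Stonebridge Services GmbH (R1): 50% × 30% = 15% of Silverbay Ventures LLC.
Chain via Copperline Media Ltd (R1): 20% × 10% = 2% of Silverbay Ventures LLC.
Aggregating (R2): 32.5% + 15% + 2% = 49.5%.

49.5%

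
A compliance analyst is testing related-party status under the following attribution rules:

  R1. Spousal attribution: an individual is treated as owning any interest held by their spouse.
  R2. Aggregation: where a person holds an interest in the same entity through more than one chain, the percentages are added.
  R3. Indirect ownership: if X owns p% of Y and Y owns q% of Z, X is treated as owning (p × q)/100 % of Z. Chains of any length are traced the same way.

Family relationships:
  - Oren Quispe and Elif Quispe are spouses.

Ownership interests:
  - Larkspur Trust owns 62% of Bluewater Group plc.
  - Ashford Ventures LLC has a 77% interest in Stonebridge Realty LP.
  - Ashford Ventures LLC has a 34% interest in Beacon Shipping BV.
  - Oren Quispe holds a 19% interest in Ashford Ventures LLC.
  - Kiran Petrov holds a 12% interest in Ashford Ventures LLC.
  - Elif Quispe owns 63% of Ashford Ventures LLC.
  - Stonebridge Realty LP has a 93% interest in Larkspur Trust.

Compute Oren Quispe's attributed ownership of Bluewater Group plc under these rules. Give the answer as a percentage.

36.406524%

By spousal attribution (R1), Oren Quispe is treated as also owning Elif Quispe's interest in Ashford Ventures LLC, giving 19% + 63% = 82%.
Chain via Ashford Ventures LLC → Stonebridge Realty LP → Larkspur Trust (R3): 82% × 77% × 93% × 62% = 36.406524% of Bluewater Group plc.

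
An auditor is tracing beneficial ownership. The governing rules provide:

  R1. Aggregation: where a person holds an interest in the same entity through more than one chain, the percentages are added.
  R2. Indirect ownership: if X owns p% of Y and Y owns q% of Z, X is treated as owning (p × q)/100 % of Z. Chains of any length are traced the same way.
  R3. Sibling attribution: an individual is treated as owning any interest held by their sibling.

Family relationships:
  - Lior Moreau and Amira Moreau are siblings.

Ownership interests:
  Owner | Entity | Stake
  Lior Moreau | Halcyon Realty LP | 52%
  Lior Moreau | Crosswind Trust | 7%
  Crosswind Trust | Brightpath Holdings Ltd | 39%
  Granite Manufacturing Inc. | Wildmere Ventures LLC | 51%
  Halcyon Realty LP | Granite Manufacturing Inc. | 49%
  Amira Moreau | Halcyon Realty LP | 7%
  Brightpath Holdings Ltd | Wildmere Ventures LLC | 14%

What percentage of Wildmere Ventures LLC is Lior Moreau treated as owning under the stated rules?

15.1263%

By sibling attribution (R3), Lior Moreau is treated as also owning Amira Moreau's interest in Halcyon Realty LP, giving 52% + 7% = 59%.
Chain via Crosswind Trust → Brightpath Holdings Ltd (R2): 7% × 39% × 14% = 0.3822% of Wildmere Ventures LLC.
Chain via Halcyon Realty LP → Granite Manufacturing Inc. (R2): 59% × 49% × 51% = 14.7441% of Wildmere Ventures LLC.
Aggregating (R1): 0.3822% + 14.7441% = 15.1263%.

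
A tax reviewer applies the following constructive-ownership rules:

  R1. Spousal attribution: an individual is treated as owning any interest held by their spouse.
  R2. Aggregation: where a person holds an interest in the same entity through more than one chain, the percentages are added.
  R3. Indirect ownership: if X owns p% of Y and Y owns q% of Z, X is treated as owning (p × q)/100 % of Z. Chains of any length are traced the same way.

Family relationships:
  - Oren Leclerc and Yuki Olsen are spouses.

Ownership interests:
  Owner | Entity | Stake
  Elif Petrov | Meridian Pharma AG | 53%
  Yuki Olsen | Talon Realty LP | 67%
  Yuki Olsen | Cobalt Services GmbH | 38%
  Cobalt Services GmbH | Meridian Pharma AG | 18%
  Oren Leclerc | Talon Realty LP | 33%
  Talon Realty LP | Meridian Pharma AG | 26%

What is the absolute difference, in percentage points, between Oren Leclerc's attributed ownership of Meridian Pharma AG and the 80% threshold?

By spousal attribution (R1), Oren Leclerc is treated as also owning Yuki Olsen's interest in Talon Realty LP, giving 33% + 67% = 100%.
By spousal attribution (R1), Oren Leclerc is treated as owning Yuki Olsen's 38% interest in Cobalt Services GmbH.
Chain via Talon Realty LP (R3): 100% × 26% = 26% of Meridian Pharma AG.
Chain via Cobalt Services GmbH (R3): 38% × 18% = 6.84% of Meridian Pharma AG.
Aggregating (R2): 26% + 6.84% = 32.84%.
32.84% falls short of the 80% threshold by 47.16 percentage points.

47.16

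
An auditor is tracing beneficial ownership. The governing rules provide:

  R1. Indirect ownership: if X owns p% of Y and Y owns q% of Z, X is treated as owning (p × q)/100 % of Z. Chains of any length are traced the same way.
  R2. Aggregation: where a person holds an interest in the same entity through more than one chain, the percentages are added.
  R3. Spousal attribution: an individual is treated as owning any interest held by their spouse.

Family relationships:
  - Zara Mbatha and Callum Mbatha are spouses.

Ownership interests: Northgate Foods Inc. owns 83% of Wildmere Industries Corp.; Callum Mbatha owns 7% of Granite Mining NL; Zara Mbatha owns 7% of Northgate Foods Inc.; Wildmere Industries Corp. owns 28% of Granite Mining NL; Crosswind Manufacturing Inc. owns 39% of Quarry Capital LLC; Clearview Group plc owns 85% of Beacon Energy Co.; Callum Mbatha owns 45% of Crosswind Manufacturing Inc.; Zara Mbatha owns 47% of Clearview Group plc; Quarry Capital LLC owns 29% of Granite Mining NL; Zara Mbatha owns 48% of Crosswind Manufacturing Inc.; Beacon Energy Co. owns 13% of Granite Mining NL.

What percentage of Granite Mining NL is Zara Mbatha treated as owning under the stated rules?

24.3386%

By spousal attribution (R3), Zara Mbatha is treated as also owning Callum Mbatha's interest in Crosswind Manufacturing Inc, giving 48% + 45% = 93%.
By spousal attribution (R3), Zara Mbatha is treated as owning Callum Mbatha's 7% interest in Granite Mining NL.
Chain via Northgate Foods Inc. → Wildmere Industries Corp. (R1): 7% × 83% × 28% = 1.6268% of Granite Mining NL.
Chain via Crosswind Manufacturing Inc. → Quarry Capital LLC (R1): 93% × 39% × 29% = 10.5183% of Granite Mining NL.
Chain via Clearview Group plc → Beacon Energy Co. (R1): 47% × 85% × 13% = 5.1935% of Granite Mining NL.
Direct interest in Granite Mining NL: 7%.
Aggregating (R2): 1.6268% + 10.5183% + 5.1935% + 7% = 24.3386%.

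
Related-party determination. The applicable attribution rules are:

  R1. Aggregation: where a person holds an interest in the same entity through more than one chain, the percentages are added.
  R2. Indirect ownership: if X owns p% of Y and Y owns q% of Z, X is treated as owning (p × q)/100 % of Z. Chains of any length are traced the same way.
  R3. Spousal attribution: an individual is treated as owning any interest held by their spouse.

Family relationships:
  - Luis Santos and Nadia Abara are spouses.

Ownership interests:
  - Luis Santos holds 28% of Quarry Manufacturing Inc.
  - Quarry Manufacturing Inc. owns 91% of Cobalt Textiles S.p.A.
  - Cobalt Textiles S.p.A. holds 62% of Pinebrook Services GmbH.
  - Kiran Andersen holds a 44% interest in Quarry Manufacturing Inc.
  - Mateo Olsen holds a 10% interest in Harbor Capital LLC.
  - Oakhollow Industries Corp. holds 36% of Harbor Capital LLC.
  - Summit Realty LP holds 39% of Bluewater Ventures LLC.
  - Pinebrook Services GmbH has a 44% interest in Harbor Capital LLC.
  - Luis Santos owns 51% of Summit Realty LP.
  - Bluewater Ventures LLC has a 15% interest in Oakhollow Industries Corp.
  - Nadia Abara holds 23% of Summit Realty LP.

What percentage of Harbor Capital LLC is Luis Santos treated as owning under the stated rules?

8.509384%

By spousal attribution (R3), Luis Santos is treated as also owning Nadia Abara's interest in Summit Realty LP, giving 51% + 23% = 74%.
Chain via Summit Realty LP → Bluewater Ventures LLC → Oakhollow Industries Corp. (R2): 74% × 39% × 15% × 36% = 1.55844% of Harbor Capital LLC.
Chain via Quarry Manufacturing Inc. → Cobalt Textiles S.p.A. → Pinebrook Services GmbH (R2): 28% × 91% × 62% × 44% = 6.950944% of Harbor Capital LLC.
Aggregating (R1): 1.55844% + 6.950944% = 8.509384%.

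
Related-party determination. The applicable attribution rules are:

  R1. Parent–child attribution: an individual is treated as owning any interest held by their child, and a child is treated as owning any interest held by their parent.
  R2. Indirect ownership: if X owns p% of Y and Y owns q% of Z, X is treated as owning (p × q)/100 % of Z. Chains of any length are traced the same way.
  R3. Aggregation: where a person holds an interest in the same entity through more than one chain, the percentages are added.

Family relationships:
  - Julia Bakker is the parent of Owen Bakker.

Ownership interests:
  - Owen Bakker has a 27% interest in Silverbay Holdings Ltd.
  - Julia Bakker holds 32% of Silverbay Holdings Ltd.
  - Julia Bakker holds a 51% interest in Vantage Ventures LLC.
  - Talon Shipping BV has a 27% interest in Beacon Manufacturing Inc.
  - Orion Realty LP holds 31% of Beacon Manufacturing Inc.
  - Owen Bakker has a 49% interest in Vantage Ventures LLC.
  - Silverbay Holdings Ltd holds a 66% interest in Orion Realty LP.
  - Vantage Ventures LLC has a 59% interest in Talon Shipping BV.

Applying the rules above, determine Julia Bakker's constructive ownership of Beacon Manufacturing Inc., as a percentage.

By parent–child attribution (R1), Julia Bakker is treated as also owning Owen Bakker's interest in Silverbay Holdings Ltd, giving 32% + 27% = 59%.
By parent–child attribution (R1), Julia Bakker is treated as also owning Owen Bakker's interest in Vantage Ventures LLC, giving 51% + 49% = 100%.
Chain via Silverbay Holdings Ltd → Orion Realty LP (R2): 59% × 66% × 31% = 12.0714% of Beacon Manufacturing Inc.
Chain via Vantage Ventures LLC → Talon Shipping BV (R2): 100% × 59% × 27% = 15.93% of Beacon Manufacturing Inc.
Aggregating (R3): 12.0714% + 15.93% = 28.0014%.

28.0014%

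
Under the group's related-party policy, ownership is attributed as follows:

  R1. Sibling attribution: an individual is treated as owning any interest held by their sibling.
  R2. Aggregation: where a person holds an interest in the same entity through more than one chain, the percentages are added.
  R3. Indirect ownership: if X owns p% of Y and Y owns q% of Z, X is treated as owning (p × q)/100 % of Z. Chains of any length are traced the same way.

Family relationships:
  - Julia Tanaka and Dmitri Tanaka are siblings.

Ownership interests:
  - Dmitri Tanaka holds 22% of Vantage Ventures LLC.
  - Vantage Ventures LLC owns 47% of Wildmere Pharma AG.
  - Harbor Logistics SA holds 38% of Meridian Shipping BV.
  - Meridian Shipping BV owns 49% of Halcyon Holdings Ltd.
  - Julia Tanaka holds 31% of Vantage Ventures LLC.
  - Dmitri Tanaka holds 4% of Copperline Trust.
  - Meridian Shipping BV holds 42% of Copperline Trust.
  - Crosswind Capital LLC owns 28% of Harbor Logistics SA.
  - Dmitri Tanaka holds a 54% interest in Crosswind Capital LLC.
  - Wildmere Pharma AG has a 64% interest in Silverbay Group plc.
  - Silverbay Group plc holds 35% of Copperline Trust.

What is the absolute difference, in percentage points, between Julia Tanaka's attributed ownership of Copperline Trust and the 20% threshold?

8.007008

By sibling attribution (R1), Julia Tanaka is treated as also owning Dmitri Tanaka's interest in Vantage Ventures LLC, giving 31% + 22% = 53%.
By sibling attribution (R1), Julia Tanaka is treated as owning Dmitri Tanaka's 54% interest in Crosswind Capital LLC.
By sibling attribution (R1), Julia Tanaka is treated as owning Dmitri Tanaka's 4% interest in Copperline Trust.
Chain via Vantage Ventures LLC → Wildmere Pharma AG → Silverbay Group plc (R3): 53% × 47% × 64% × 35% = 5.57984% of Copperline Trust.
Chain via Crosswind Capital LLC → Harbor Logistics SA → Meridian Shipping BV (R3): 54% × 28% × 38% × 42% = 2.413152% of Copperline Trust.
Direct interest in Copperline Trust: 4%.
Aggregating (R2): 5.57984% + 2.413152% + 4% = 11.992992%.
11.992992% falls short of the 20% threshold by 8.007008 percentage points.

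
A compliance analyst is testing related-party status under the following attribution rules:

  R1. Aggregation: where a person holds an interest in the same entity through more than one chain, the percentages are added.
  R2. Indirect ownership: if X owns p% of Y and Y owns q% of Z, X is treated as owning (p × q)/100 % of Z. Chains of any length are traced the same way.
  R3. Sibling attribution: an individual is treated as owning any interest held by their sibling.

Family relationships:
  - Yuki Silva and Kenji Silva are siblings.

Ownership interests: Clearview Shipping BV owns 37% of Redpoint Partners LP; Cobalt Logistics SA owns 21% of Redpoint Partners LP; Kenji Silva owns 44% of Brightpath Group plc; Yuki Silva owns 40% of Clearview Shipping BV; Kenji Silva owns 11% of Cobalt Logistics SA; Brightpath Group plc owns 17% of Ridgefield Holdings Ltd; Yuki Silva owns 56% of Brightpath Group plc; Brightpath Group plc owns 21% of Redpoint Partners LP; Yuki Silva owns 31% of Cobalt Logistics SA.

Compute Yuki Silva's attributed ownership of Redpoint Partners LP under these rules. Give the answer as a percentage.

44.62%

By sibling attribution (R3), Yuki Silva is treated as also owning Kenji Silva's interest in Brightpath Group plc, giving 56% + 44% = 100%.
By sibling attribution (R3), Yuki Silva is treated as also owning Kenji Silva's interest in Cobalt Logistics SA, giving 31% + 11% = 42%.
Chain via Brightpath Group plc (R2): 100% × 21% = 21% of Redpoint Partners LP.
Chain via Clearview Shipping BV (R2): 40% × 37% = 14.8% of Redpoint Partners LP.
Chain via Cobalt Logistics SA (R2): 42% × 21% = 8.82% of Redpoint Partners LP.
Aggregating (R1): 21% + 14.8% + 8.82% = 44.62%.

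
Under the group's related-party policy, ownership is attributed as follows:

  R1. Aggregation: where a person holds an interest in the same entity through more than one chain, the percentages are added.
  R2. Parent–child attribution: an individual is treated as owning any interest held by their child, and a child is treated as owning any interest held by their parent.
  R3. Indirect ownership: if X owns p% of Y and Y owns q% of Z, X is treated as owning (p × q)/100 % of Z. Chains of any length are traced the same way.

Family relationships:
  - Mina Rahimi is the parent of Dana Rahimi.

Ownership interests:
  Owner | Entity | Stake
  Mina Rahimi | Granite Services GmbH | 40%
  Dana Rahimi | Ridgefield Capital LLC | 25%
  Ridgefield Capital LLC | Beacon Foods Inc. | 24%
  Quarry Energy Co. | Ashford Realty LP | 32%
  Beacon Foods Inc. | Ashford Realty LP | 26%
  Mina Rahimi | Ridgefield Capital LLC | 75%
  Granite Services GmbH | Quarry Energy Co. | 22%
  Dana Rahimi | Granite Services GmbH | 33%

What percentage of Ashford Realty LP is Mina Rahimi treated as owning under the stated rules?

By parent–child attribution (R2), Mina Rahimi is treated as also owning Dana Rahimi's interest in Ridgefield Capital LLC, giving 75% + 25% = 100%.
By parent–child attribution (R2), Mina Rahimi is treated as also owning Dana Rahimi's interest in Granite Services GmbH, giving 40% + 33% = 73%.
Chain via Ridgefield Capital LLC → Beacon Foods Inc. (R3): 100% × 24% × 26% = 6.24% of Ashford Realty LP.
Chain via Granite Services GmbH → Quarry Energy Co. (R3): 73% × 22% × 32% = 5.1392% of Ashford Realty LP.
Aggregating (R1): 6.24% + 5.1392% = 11.3792%.

11.3792%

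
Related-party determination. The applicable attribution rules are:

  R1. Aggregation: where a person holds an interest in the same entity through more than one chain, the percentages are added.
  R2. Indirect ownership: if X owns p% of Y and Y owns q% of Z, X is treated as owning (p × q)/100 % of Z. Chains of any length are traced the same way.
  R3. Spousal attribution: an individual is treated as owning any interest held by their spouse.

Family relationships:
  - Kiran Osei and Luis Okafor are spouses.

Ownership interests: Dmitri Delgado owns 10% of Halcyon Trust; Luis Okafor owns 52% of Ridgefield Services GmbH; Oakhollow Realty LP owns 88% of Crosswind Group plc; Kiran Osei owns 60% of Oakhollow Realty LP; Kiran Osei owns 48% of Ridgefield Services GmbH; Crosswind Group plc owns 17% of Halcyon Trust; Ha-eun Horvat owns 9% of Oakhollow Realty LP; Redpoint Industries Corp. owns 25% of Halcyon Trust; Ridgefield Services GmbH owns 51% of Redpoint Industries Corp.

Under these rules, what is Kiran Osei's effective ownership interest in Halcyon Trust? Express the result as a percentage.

By spousal attribution (R3), Kiran Osei is treated as also owning Luis Okafor's interest in Ridgefield Services GmbH, giving 48% + 52% = 100%.
Chain via Oakhollow Realty LP → Crosswind Group plc (R2): 60% × 88% × 17% = 8.976% of Halcyon Trust.
Chain via Ridgefield Services GmbH → Redpoint Industries Corp. (R2): 100% × 51% × 25% = 12.75% of Halcyon Trust.
Aggregating (R1): 8.976% + 12.75% = 21.726%.

21.726%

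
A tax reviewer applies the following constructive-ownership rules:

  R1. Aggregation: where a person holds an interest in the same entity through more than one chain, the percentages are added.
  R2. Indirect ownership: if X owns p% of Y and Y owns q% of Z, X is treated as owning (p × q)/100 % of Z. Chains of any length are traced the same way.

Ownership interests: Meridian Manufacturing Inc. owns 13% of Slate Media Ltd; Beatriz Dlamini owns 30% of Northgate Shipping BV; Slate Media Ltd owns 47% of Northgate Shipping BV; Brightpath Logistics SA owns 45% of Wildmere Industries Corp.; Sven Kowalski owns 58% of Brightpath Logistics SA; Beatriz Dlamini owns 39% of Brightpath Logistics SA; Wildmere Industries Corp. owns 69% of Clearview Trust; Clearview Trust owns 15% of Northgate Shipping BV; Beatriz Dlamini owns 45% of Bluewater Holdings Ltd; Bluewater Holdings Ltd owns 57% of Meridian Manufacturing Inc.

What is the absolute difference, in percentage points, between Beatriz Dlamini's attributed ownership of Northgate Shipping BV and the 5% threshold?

Chain via Brightpath Logistics SA → Wildmere Industries Corp. → Clearview Trust (R2): 39% × 45% × 69% × 15% = 1.816425% of Northgate Shipping BV.
Chain via Bluewater Holdings Ltd → Meridian Manufacturing Inc. → Slate Media Ltd (R2): 45% × 57% × 13% × 47% = 1.567215% of Northgate Shipping BV.
Direct interest in Northgate Shipping BV: 30%.
Aggregating (R1): 1.816425% + 1.567215% + 30% = 33.38364%.
33.38364% exceeds the 5% threshold by 28.38364 percentage points.

28.38364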